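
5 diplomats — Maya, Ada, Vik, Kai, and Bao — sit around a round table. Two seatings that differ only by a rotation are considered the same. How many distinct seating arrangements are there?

Fix one person's seat to break rotational symmetry; the remaining 4 people can be arranged in (4)! = 24 ways.

24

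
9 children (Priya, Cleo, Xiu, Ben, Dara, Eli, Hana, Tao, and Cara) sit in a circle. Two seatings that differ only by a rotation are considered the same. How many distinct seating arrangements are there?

40320

Fix one person's seat to break rotational symmetry; the remaining 8 people can be arranged in (8)! = 40320 ways.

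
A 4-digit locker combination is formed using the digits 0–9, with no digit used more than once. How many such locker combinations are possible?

With no repetition, fill the 4 digits in order: 10 choices, then 9, down to 7.
That product is 10 × 9 × 8 × 7 = 5040.

5040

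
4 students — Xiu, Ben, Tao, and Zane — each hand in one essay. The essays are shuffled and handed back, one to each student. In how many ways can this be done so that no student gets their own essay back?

Count assignments avoiding every fixed point. For any j of the 4 students fixed to their own essay, the other 4−j can be arranged in (4−j)! ways.
By inclusion–exclusion this is Σ_{j=0}^{4} (−1)^j C(4,j)·(4−j)!.
Computing: 24 − 24 + 12 − 4 + 1 = 9.

9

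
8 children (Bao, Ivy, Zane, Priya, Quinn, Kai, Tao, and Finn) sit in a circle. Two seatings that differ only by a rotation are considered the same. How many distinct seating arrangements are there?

5040

Around a circle, 8 distinct people have 8!/8 = (7)! = 5040 rotationally distinct seatings.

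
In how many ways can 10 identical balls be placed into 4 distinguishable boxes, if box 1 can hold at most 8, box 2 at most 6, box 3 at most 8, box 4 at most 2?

139

By stars and bars, unrestricted non-negative solutions to x_1+…+x_4 = 10 number C(10+3,3) = 286.
Subtract solutions that violate a single cap (substitute x_i' = x_i − (cap_i+1)): x_1 ≥ 9 gives C(4,3) = 4; x_2 ≥ 7 gives C(6,3) = 20; x_3 ≥ 9 gives C(4,3) = 4; x_4 ≥ 3 gives C(10,3) = 120. Together 148.
Add back pairs where two caps are both exceeded: 0 + 0 + 0 + 0 + 1 + 0 = 1.
By inclusion–exclusion the count is 286 − 148 + 1 = 139.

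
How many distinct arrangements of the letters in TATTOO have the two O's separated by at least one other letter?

40

Total arrangements of TATTOO: 6!/(3!·2!) = 60.
If the two O's are adjacent, glue them into one block, leaving 5 items to arrange: (5)!/(3!) = 20 ways.
Subtracting, 60 − 20 = 40 arrangements keep the O's apart.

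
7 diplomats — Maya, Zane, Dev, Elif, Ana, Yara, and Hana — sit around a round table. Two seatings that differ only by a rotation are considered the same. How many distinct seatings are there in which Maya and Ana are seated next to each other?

Glue Maya and Ana into a block (2 internal orders). Seating 6 units around a circle gives (5)! arrangements.
So 2 × (5)! = 2 × 120 = 240.

240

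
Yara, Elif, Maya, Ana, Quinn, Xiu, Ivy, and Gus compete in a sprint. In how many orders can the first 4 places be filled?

There are 8 choices for 1st place, 7 for 2nd, and so on down to 5 for position 4.
That gives 8 × 7 × 6 × 5 = 1680.

1680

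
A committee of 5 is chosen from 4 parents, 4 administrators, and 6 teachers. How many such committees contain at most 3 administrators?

1992

Split by how many administrators are chosen (0 through 3).
Sum: C(4,0)·C(10,5) + C(4,1)·C(10,4) + C(4,2)·C(10,3) + C(4,3)·C(10,2) = 252 + 840 + 720 + 180 = 1992.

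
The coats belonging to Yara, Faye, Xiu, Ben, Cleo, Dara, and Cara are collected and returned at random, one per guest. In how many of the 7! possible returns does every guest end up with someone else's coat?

This is the derangement count D_7: permutations of 7 items with no fixed point.
By inclusion–exclusion this is Σ_{j=0}^{7} (−1)^j C(7,j)·(7−j)!.
Computing: 5040 − 5040 + 2520 − 840 + 210 − 42 + 7 − 1 = 1854.

1854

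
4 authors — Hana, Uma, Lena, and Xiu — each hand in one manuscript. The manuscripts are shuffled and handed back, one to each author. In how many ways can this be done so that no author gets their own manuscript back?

This is the derangement count D_4: permutations of 4 items with no fixed point.
By inclusion–exclusion this is Σ_{j=0}^{4} (−1)^j C(4,j)·(4−j)!.
Computing: 24 − 24 + 12 − 4 + 1 = 9.

9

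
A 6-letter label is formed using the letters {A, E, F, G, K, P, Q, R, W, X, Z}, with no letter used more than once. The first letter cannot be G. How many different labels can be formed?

The first letter has 11−1 = 10 choices (anything except G).
The remaining 5 letters are filled from the other 10 symbols without repetition: 10 × 9 × 8 × 7 × 6 = 30240.
Total: 10 × 30240 = 302400.

302400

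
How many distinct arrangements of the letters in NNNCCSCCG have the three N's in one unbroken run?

Treat the 3 copies of N as a single block. The multiset to arrange is then {NNN, C, C, C, C, G, S}, 7 items in all.
That gives (7)!/(4!) = 210 arrangements.

210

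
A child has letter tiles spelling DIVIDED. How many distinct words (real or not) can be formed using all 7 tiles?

Letter multiplicities in DIVIDED: D×3, E×1, I×2, V×1.
The number of distinct arrangements is 7!/(3!·2!) = 5040/12 = 420.

420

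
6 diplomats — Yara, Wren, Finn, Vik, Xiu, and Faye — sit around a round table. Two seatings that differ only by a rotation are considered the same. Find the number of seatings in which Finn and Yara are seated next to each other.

48

Treat {Finn, Yara} as one unit (2 internal orders) and seat the resulting 5 units around the table: (4)! circular arrangements.
So 2 × (4)! = 2 × 24 = 48.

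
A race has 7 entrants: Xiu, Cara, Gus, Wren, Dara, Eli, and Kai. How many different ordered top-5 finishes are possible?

There are 7 choices for 1st place, 6 for 2nd, and so on down to 3 for position 5.
That gives 7 × 6 × 5 × 4 × 3 = 2520.

2520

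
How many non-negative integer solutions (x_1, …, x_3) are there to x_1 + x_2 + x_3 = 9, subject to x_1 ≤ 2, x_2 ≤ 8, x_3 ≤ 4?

Ignoring the caps, the number of non-negative solutions to x_1+…+x_3 = 9 is C(11,2) = 55.
Subtract solutions that violate a single cap (substitute x_i' = x_i − (cap_i+1)): x_1 ≥ 3 gives C(8,2) = 28; x_2 ≥ 9 gives C(2,2) = 1; x_3 ≥ 5 gives C(6,2) = 15. Together 44.
Add back pairs where two caps are both exceeded: 0 + 3 + 0 = 3.
By inclusion–exclusion the count is 55 − 44 + 3 = 14.

14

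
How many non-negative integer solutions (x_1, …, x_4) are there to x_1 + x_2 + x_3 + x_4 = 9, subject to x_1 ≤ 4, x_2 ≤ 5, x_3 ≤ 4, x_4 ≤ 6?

Without the upper bounds there are C(12,3) = 220 ways to split 9 among 4 variables.
Subtract solutions that violate a single cap (substitute x_i' = x_i − (cap_i+1)): x_1 ≥ 5 gives C(7,3) = 35; x_2 ≥ 6 gives C(6,3) = 20; x_3 ≥ 5 gives C(7,3) = 35; x_4 ≥ 7 gives C(5,3) = 10. Together 100.
No two caps can be exceeded simultaneously, so the pair terms are all 0.
By inclusion–exclusion the count is 220 − 100 + 0 = 120.

120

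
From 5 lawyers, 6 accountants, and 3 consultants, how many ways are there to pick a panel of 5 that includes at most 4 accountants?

Split by how many accountants are chosen (0 through 4).
Sum: C(6,0)·C(8,5) + C(6,1)·C(8,4) + C(6,2)·C(8,3) + C(6,3)·C(8,2) + C(6,4)·C(8,1) = 56 + 420 + 840 + 560 + 120 = 1996.

1996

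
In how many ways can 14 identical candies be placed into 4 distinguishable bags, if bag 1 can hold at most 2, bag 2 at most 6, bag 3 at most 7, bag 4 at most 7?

103

By stars and bars, unrestricted non-negative solutions to x_1+…+x_4 = 14 number C(14+3,3) = 680.
Subtract solutions that violate a single cap (substitute x_i' = x_i − (cap_i+1)): x_1 ≥ 3 gives C(14,3) = 364; x_2 ≥ 7 gives C(10,3) = 120; x_3 ≥ 8 gives C(9,3) = 84; x_4 ≥ 8 gives C(9,3) = 84. Together 652.
Add back pairs where two caps are both exceeded: 35 + 20 + 20 + 0 + 0 + 0 = 75.
By inclusion–exclusion the count is 680 − 652 + 75 = 103.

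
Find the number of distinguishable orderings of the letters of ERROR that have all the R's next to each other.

Treat the 3 copies of R as a single block. The multiset to arrange is then {RRR, E, O}, 3 items in all.
All 3 items are distinct, so there are (3)! = 6 arrangements.

6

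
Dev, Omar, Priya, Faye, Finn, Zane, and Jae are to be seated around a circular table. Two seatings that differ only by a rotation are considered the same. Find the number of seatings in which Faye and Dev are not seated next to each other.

480

Without the restriction there are (6)! = 720 seatings.
Seatings with Faye beside Dev: treat them as a block with 2 internal orders, giving 2 × (5)! = 240.
Subtracting, 720 − 240 = 480.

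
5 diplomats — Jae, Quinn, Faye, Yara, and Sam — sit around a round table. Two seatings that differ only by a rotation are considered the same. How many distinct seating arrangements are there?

24

Around a circle, 5 distinct people have 5!/5 = (4)! = 24 rotationally distinct seatings.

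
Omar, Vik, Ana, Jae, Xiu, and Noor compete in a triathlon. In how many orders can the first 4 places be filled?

360

There are 6 choices for 1st place, 5 for 2nd, and so on down to 3 for position 4.
That gives 6 × 5 × 4 × 3 = 360.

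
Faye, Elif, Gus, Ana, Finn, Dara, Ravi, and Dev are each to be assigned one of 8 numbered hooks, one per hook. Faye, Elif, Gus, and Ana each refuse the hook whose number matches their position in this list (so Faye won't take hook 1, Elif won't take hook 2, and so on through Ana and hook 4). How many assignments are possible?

Let Aᵢ (for 1 ≤ i ≤ 4) be the placements that put person i in their forbidden hook. Any j of these fix j positions, leaving (8−j)! ways to fill the rest, and there are C(4,j) ways to pick which j.
By inclusion–exclusion, the number of valid placements is Σ_{j=0}^{4} (−1)^j C(4,j)·(8−j)!.
Computing: 40320 − 20160 + 4320 − 480 + 24 = 24024.

24024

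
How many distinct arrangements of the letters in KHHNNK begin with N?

With the first slot taken by N, it remains to arrange the other 5 letters (KHHNK).
Those 5 letters have H appearing twice and K appearing twice, giving (5)!/(2!·2!) = 30.

30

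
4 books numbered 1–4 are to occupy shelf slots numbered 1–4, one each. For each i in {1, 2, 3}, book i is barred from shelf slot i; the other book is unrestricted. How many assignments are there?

11

Let Aᵢ (for i ∈ {1, 2, 3}) be the placements that put book i in its forbidden shelf slot. Any j of these fix j positions, leaving (4−j)! ways to fill the rest, and there are C(3,j) ways to pick which j.
By inclusion–exclusion, the number of valid placements is Σ_{j=0}^{3} (−1)^j C(3,j)·(4−j)!.
Computing: 24 − 18 + 6 − 1 = 11.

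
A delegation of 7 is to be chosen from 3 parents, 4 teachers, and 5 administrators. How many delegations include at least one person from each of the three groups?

747

Unrestricted: C(12,7) = 792 ways to pick any 7 of the 12.
Selections missing a whole group: no parents → C(9,7) = 36; no teachers → C(8,7) = 8; no administrators → C(7,7) = 1.
Add back selections omitting two groups (i.e. drawn from a single group): C(3,7) + C(4,7) + C(5,7) = 0.
By inclusion–exclusion: 792 − 45 + 0 = 747.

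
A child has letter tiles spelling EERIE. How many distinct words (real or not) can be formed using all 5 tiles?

20

Letter multiplicities in EERIE: E×3, I×1, R×1.
So there are 5! / (3!) = 20 distinguishable arrangements.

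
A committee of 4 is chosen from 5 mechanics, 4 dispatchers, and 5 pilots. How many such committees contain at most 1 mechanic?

Split by how many mechanics are chosen (0 through 1).
Sum: C(5,0)·C(9,4) + C(5,1)·C(9,3) = 126 + 420 = 546.

546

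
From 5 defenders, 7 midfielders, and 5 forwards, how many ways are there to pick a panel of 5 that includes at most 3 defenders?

6127

Split by how many defenders are chosen (0 through 3).
Sum: C(5,0)·C(12,5) + C(5,1)·C(12,4) + C(5,2)·C(12,3) + C(5,3)·C(12,2) = 792 + 2475 + 2200 + 660 = 6127.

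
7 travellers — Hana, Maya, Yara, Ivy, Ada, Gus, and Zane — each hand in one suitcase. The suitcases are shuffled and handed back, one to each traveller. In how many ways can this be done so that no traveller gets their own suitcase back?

This is the derangement count D_7: permutations of 7 items with no fixed point.
By inclusion–exclusion this is Σ_{j=0}^{7} (−1)^j C(7,j)·(7−j)!.
Computing: 5040 − 5040 + 2520 − 840 + 210 − 42 + 7 − 1 = 1854.

1854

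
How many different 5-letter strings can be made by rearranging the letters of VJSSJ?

30

VJSSJ has 5 letters with J appearing twice and S appearing twice.
So there are 5! / (2!·2!) = 30 distinguishable arrangements.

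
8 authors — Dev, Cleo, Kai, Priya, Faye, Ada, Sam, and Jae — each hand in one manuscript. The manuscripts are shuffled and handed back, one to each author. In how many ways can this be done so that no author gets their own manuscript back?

Count assignments avoiding every fixed point. For any j of the 8 authors fixed to their own manuscript, the other 8−j can be arranged in (8−j)! ways.
By inclusion–exclusion this is Σ_{j=0}^{8} (−1)^j C(8,j)·(8−j)!.
Computing: 40320 − 40320 + 20160 − 6720 + 1680 − 336 + 56 − 8 + 1 = 14833.

14833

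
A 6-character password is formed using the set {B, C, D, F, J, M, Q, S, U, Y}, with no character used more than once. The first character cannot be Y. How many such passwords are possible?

136080

The first character has 10−1 = 9 choices (anything except Y).
The remaining 5 characters are filled from the other 9 symbols without repetition: 9 × 8 × 7 × 6 × 5 = 15120.
Total: 9 × 15120 = 136080.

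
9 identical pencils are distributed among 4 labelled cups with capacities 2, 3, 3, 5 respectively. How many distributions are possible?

29

By stars and bars, unrestricted non-negative solutions to x_1+…+x_4 = 9 number C(9+3,3) = 220.
Subtract solutions that violate a single cap (substitute x_i' = x_i − (cap_i+1)): x_1 ≥ 3 gives C(9,3) = 84; x_2 ≥ 4 gives C(8,3) = 56; x_3 ≥ 4 gives C(8,3) = 56; x_4 ≥ 6 gives C(6,3) = 20. Together 216.
Add back pairs where two caps are both exceeded: 10 + 10 + 1 + 4 + 0 + 0 = 25.
By inclusion–exclusion the count is 220 − 216 + 25 = 29.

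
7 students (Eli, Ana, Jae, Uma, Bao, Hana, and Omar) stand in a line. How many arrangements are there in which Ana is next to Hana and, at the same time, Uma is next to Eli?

480

Treat {Ana,Hana} as one block (2 orders) and {Uma,Eli} as another (2 orders).
That leaves 5 units to arrange: 2 × 2 × 5! = 4 × 120 = 480.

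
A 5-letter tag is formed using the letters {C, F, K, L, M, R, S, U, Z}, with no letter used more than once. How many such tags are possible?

With no repetition, fill the 5 letters in order: 9 choices, then 8, down to 5.
That product is 9 × 8 × 7 × 6 × 5 = 15120.

15120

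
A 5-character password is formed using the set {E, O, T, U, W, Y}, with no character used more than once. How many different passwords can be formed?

Choose and order 5 of the 6 symbols: the first character has 6 options, the next 5, and so on down to 2.
6 × 5 × 4 × 3 × 2 = 720.

720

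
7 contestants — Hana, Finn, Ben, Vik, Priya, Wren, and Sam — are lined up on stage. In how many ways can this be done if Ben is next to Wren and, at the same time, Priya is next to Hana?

Treat {Ben,Wren} as one block (2 orders) and {Priya,Hana} as another (2 orders).
That leaves 5 units to arrange: 2 × 2 × 5! = 4 × 120 = 480.

480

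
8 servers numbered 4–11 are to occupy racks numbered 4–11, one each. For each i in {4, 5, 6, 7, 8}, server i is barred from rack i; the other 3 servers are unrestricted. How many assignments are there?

21234

Let Aᵢ (for 4 ≤ i ≤ 8) be the placements that put server i in its forbidden rack. Any j of these fix j positions, leaving (8−j)! ways to fill the rest, and there are C(5,j) ways to pick which j.
By inclusion–exclusion, the number of valid placements is Σ_{j=0}^{5} (−1)^j C(5,j)·(8−j)!.
Computing: 40320 − 25200 + 7200 − 1200 + 120 − 6 = 21234.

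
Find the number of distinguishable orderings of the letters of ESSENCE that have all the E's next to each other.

60

Treat the 3 copies of E as a single block. The multiset to arrange is then {EEE, C, N, S, S}, 5 items in all.
That gives (5)!/(2!) = 60 arrangements.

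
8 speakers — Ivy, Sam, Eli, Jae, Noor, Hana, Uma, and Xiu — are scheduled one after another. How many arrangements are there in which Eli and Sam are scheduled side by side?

10080

Glue Eli and Sam into one block (2 internal orders), leaving 7 units to arrange in a row.
That gives 2 × 7! = 2 × 5040 = 10080.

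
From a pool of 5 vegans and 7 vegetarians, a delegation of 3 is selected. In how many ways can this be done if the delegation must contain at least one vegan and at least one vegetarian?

With no constraint there are C(12,3) = 220 possible selections.
Selections missing a whole group: no vegans → C(7,3) = 35; no vegetarians → C(5,3) = 10.
Both groups omitted at once is impossible, so 220 − 45 = 175.

175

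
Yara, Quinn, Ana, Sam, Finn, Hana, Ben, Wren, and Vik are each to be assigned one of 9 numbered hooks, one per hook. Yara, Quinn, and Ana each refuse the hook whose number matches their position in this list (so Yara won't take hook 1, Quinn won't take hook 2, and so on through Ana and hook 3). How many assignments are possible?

Let Aᵢ (for i ∈ {1, 2, 3}) be the placements that put person i in their forbidden hook. Any j of these fix j positions, leaving (9−j)! ways to fill the rest, and there are C(3,j) ways to pick which j.
By inclusion–exclusion, the number of valid placements is Σ_{j=0}^{3} (−1)^j C(3,j)·(9−j)!.
Computing: 362880 − 120960 + 15120 − 720 = 256320.

256320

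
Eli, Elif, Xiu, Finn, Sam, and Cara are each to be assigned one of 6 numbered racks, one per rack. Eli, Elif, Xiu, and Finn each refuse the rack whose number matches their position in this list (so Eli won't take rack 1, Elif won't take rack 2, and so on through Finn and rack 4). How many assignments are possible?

362

Let Aᵢ (for 1 ≤ i ≤ 4) be the placements that put person i in their forbidden rack. Any j of these fix j positions, leaving (6−j)! ways to fill the rest, and there are C(4,j) ways to pick which j.
By inclusion–exclusion, the number of valid placements is Σ_{j=0}^{4} (−1)^j C(4,j)·(6−j)!.
Computing: 720 − 480 + 144 − 24 + 2 = 362.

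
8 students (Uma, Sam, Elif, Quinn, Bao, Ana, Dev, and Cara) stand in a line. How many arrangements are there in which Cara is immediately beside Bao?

Glue Cara and Bao into one block (2 internal orders), leaving 7 units to arrange in a row.
That gives 2 × 7! = 2 × 5040 = 10080.

10080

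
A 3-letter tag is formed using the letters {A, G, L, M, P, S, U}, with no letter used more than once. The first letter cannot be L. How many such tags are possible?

The first letter has 7−1 = 6 choices (anything except L).
The remaining 2 letters are filled from the other 6 symbols without repetition: 6 × 5 = 30.
Total: 6 × 30 = 180.

180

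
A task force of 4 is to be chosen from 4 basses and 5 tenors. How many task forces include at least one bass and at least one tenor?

120

Total 4-person selections from all 9: C(9,4) = 126.
Subtract selections that omit an entire group: no basses → C(5,4) = 5; no tenors → C(4,4) = 1.
Both groups omitted at once is impossible, so 126 − 6 = 120.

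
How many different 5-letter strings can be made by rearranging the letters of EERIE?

The 5 letters of EERIE have repeats: E appearing 3 times.
Dividing 5! = 120 by 3! = 6 for the repeated letters gives 20.

20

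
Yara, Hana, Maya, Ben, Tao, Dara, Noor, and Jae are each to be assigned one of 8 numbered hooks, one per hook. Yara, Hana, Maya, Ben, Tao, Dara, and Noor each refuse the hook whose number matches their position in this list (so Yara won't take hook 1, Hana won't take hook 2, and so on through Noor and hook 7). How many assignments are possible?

Let Aᵢ (for 1 ≤ i ≤ 7) be the placements that put person i in their forbidden hook. Any j of these fix j positions, leaving (8−j)! ways to fill the rest, and there are C(7,j) ways to pick which j.
By inclusion–exclusion, the number of valid placements is Σ_{j=0}^{7} (−1)^j C(7,j)·(8−j)!.
Computing: 40320 − 35280 + 15120 − 4200 + 840 − 126 + 14 − 1 = 16687.

16687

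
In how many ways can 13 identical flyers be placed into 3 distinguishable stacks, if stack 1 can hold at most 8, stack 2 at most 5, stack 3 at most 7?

33

By stars and bars, unrestricted non-negative solutions to x_1+…+x_3 = 13 number C(13+2,2) = 105.
Subtract solutions that violate a single cap (substitute x_i' = x_i − (cap_i+1)): x_1 ≥ 9 gives C(6,2) = 15; x_2 ≥ 6 gives C(9,2) = 36; x_3 ≥ 8 gives C(7,2) = 21. Together 72.
No two caps can be exceeded simultaneously, so the pair terms are all 0.
By inclusion–exclusion the count is 105 − 72 + 0 = 33.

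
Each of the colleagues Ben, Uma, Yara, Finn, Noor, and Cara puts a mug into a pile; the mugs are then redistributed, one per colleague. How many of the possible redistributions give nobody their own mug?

Let Aᵢ be the assignments in which colleague i gets their own mug. We want the size of the complement of A₁∪…∪A_6.
By inclusion–exclusion this is Σ_{j=0}^{6} (−1)^j C(6,j)·(6−j)!.
Computing: 720 − 720 + 360 − 120 + 30 − 6 + 1 = 265.

265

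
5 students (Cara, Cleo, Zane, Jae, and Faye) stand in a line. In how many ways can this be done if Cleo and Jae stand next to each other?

Place the 3 others and the Cleo-Jae pair as 4 objects in a line; the pair has 2 internal arrangements.
That gives 2 × 4! = 2 × 24 = 48.

48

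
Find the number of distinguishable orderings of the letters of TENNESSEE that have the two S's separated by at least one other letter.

Total arrangements of TENNESSEE: 9!/(4!·2!·2!) = 3780.
Arrangements with the S's together: treat SS as one letter, giving (8)!/(4!·2!) = 840.
Hence 3780 − 840 = 2940.

2940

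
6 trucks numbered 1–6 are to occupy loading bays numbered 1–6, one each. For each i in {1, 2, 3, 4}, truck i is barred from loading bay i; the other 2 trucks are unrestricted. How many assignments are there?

362

Let Aᵢ (for 1 ≤ i ≤ 4) be the placements that put truck i in its forbidden loading bay. Any j of these fix j positions, leaving (6−j)! ways to fill the rest, and there are C(4,j) ways to pick which j.
By inclusion–exclusion, the number of valid placements is Σ_{j=0}^{4} (−1)^j C(4,j)·(6−j)!.
Computing: 720 − 480 + 144 − 24 + 2 = 362.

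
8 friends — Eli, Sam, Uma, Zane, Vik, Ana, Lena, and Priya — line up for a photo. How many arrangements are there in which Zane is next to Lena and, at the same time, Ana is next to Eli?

2880

Treat {Zane,Lena} as one block (2 orders) and {Ana,Eli} as another (2 orders).
That leaves 6 units to arrange: 2 × 2 × 6! = 4 × 720 = 2880.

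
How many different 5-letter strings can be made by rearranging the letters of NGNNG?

Letter multiplicities in NGNNG: G×2, N×3.
So there are 5! / (3!·2!) = 10 distinguishable arrangements.

10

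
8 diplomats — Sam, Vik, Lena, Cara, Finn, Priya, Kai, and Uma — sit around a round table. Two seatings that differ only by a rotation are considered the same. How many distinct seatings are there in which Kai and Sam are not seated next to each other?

All circular seatings of 8 people number (7)! = 5040.
Those with Kai next to Sam: fuse the pair into one unit and seat 7 units around a circle — 2·(6)! = 1440.
Subtracting, 5040 − 1440 = 3600.

3600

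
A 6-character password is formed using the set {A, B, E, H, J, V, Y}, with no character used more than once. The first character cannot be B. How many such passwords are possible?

The first character has 7−1 = 6 choices (anything except B).
The remaining 5 characters are filled from the other 6 symbols without repetition: 6 × 5 × 4 × 3 × 2 = 720.
Total: 6 × 720 = 4320.

4320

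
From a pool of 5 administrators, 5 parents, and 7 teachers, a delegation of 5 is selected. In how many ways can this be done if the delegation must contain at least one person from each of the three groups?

With no constraint there are C(17,5) = 6188 possible selections.
Selections missing a whole group: no administrators → C(12,5) = 792; no parents → C(12,5) = 792; no teachers → C(10,5) = 252.
Add back selections omitting two groups (i.e. drawn from a single group): C(5,5) + C(5,5) + C(7,5) = 23.
By inclusion–exclusion: 6188 − 1836 + 23 = 4375.

4375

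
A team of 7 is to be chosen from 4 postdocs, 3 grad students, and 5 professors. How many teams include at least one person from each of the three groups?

747

Unrestricted: C(12,7) = 792 ways to pick any 7 of the 12.
Subtract selections that omit an entire group: no postdocs → C(8,7) = 8; no grad students → C(9,7) = 36; no professors → C(7,7) = 1.
Add back selections omitting two groups (i.e. drawn from a single group): C(4,7) + C(3,7) + C(5,7) = 0.
By inclusion–exclusion: 792 − 45 + 0 = 747.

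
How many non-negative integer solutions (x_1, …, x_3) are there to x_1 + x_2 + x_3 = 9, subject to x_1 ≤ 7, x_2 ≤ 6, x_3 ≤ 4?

31

Ignoring the caps, the number of non-negative solutions to x_1+…+x_3 = 9 is C(11,2) = 55.
Subtract solutions that violate a single cap (substitute x_i' = x_i − (cap_i+1)): x_1 ≥ 8 gives C(3,2) = 3; x_2 ≥ 7 gives C(4,2) = 6; x_3 ≥ 5 gives C(6,2) = 15. Together 24.
No two caps can be exceeded simultaneously, so the pair terms are all 0.
By inclusion–exclusion the count is 55 − 24 + 0 = 31.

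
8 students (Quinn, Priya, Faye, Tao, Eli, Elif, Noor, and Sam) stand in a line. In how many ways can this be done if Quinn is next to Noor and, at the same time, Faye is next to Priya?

2880

Treat {Quinn,Noor} as one block (2 orders) and {Faye,Priya} as another (2 orders).
That leaves 6 units to arrange: 2 × 2 × 6! = 4 × 720 = 2880.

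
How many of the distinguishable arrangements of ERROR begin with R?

Fix R in the first position and arrange the remaining 4 letters.
Those 4 letters have R appearing twice, giving (4)!/(2!) = 12.

12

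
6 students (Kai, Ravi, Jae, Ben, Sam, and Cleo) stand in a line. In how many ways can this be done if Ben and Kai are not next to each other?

Of the 6! = 720 arrangements, those with Ben and Kai adjacent number 2 × 5! = 240 (treat the pair as a block with 2 internal orders).
So 720 − 240 = 480 arrangements keep them apart.

480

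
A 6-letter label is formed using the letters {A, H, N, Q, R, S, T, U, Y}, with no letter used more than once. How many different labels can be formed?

This is a permutation of 6 out of 9: P(9,6) = 9!/3!.
9 × 8 × 7 × 6 × 5 × 4 = 60480.

60480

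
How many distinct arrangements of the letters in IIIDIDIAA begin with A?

168

Fix A in the first position and arrange the remaining 8 letters.
Those 8 letters have D appearing twice and I appearing 5 times, giving (8)!/(5!·2!) = 168.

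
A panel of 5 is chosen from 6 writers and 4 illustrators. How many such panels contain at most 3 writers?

Split by how many writers are chosen (0 through 3).
Sum: C(6,0)·C(4,5) + C(6,1)·C(4,4) + C(6,2)·C(4,3) + C(6,3)·C(4,2) = 0 + 6 + 60 + 120 = 186.

186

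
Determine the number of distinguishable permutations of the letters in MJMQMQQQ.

Letter multiplicities in MJMQMQQQ: J×1, M×3, Q×4.
So there are 8! / (4!·3!) = 280 distinguishable arrangements.

280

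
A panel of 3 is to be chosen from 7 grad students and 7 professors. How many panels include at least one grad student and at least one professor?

294

Total 3-person selections from all 14: C(14,3) = 364.
Subtract selections that omit an entire group: no grad students → C(7,3) = 35; no professors → C(7,3) = 35.
Both groups omitted at once is impossible, so 364 − 70 = 294.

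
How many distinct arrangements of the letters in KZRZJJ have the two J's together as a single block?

60

Treat the 2 copies of J as a single block. The multiset to arrange is then {JJ, K, R, Z, Z}, 5 items in all.
That gives (5)!/(2!) = 60 arrangements.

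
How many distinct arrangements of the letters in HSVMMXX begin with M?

Fix M in the first position and arrange the remaining 6 letters.
Those 6 letters have X appearing twice, giving (6)!/(2!) = 360.

360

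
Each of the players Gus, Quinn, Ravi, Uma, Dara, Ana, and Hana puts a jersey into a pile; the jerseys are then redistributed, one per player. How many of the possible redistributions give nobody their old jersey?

1854

Count assignments avoiding every fixed point. For any j of the 7 players fixed to their old jersey, the other 7−j can be arranged in (7−j)! ways.
By inclusion–exclusion this is Σ_{j=0}^{7} (−1)^j C(7,j)·(7−j)!.
Computing: 5040 − 5040 + 2520 − 840 + 210 − 42 + 7 − 1 = 1854.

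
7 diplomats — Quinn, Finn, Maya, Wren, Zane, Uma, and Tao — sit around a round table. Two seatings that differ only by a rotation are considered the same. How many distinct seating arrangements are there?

Fix one person's seat to break rotational symmetry; the remaining 6 people can be arranged in (6)! = 720 ways.

720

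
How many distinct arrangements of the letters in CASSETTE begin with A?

Fix A in the first position and arrange the remaining 7 letters.
Those 7 letters have E appearing twice, S appearing twice, and T appearing twice, giving (7)!/(2!·2!·2!) = 630.

630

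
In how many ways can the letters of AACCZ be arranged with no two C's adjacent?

There are 5!/(2!·2!) = 30 arrangements of AACCZ in total.
Arrangements with the C's together: treat CC as one letter, giving (4)!/(2!) = 12.
Hence 30 − 12 = 18.

18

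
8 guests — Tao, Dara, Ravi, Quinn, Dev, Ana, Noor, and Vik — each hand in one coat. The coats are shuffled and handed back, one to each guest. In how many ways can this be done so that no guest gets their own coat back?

14833

Let Aᵢ be the assignments in which guest i gets their own coat. We want the size of the complement of A₁∪…∪A_8.
By inclusion–exclusion this is Σ_{j=0}^{8} (−1)^j C(8,j)·(8−j)!.
Computing: 40320 − 40320 + 20160 − 6720 + 1680 − 336 + 56 − 8 + 1 = 14833.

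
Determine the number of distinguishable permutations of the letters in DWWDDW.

20

DWWDDW has 6 letters with D appearing 3 times and W appearing 3 times.
The number of distinct arrangements is 6!/(3!·3!) = 720/36 = 20.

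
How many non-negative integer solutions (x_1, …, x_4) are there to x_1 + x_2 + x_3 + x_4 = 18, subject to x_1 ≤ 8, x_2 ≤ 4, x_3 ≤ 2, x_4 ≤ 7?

Ignoring the caps, the number of non-negative solutions to x_1+…+x_4 = 18 is C(21,3) = 1330.
Subtract solutions that violate a single cap (substitute x_i' = x_i − (cap_i+1)): x_1 ≥ 9 gives C(12,3) = 220; x_2 ≥ 5 gives C(16,3) = 560; x_3 ≥ 3 gives C(18,3) = 816; x_4 ≥ 8 gives C(13,3) = 286. Together 1882.
Add back pairs where two caps are both exceeded: 35 + 84 + 4 + 286 + 56 + 120 = 585.
Subtract triples: 4 + 0 + 0 + 10 = 14.
By inclusion–exclusion the count is 1330 − 1882 + 585 − 14 = 19.

19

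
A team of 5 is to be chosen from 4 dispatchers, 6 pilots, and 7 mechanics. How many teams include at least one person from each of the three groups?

With no constraint there are C(17,5) = 6188 possible selections.
Selections missing a whole group: no dispatchers → C(13,5) = 1287; no pilots → C(11,5) = 462; no mechanics → C(10,5) = 252.
Add back selections omitting two groups (i.e. drawn from a single group): C(4,5) + C(6,5) + C(7,5) = 27.
By inclusion–exclusion: 6188 − 2001 + 27 = 4214.

4214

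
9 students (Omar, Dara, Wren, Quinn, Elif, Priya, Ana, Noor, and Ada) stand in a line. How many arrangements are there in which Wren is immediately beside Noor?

Glue Wren and Noor into one block (2 internal orders), leaving 8 units to arrange in a row.
So the count is 2·(8)! = 80640.

80640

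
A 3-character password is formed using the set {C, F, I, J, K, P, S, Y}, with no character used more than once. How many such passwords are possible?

336

This is a permutation of 3 out of 8: P(8,3) = 8!/5!.
8 × 7 × 6 = 336.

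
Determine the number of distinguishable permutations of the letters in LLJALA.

60

Letter multiplicities in LLJALA: A×2, J×1, L×3.
The number of distinct arrangements is 6!/(3!·2!) = 720/12 = 60.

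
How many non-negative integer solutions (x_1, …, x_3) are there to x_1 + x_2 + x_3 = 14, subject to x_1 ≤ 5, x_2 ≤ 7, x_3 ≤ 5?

Without the upper bounds there are C(16,2) = 120 ways to split 14 among 3 variables.
Subtract solutions that violate a single cap (substitute x_i' = x_i − (cap_i+1)): x_1 ≥ 6 gives C(10,2) = 45; x_2 ≥ 8 gives C(8,2) = 28; x_3 ≥ 6 gives C(10,2) = 45. Together 118.
Add back pairs where two caps are both exceeded: 1 + 6 + 1 = 8.
By inclusion–exclusion the count is 120 − 118 + 8 = 10.

10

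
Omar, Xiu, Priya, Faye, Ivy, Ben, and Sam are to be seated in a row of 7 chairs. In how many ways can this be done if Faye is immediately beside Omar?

Glue Faye and Omar into one block (2 internal orders), leaving 6 units to arrange in a row.
So the count is 2·(6)! = 1440.

1440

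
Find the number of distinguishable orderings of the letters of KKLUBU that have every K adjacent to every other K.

Treat the 2 copies of K as a single block. The multiset to arrange is then {KK, B, L, U, U}, 5 items in all.
That gives (5)!/(2!) = 60 arrangements.

60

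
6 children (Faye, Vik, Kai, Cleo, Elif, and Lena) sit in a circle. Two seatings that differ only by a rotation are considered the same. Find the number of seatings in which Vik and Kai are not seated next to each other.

Without the restriction there are (5)! = 120 seatings.
Seatings with Vik beside Kai: treat them as a block with 2 internal orders, giving 2 × (4)! = 48.
Subtracting, 120 − 48 = 72.

72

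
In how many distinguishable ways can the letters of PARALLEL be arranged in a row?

3360

PARALLEL has 8 letters with A appearing twice and L appearing 3 times.
The number of distinct arrangements is 8!/(3!·2!) = 40320/12 = 3360.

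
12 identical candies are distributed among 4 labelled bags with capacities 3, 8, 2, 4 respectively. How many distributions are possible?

By stars and bars, unrestricted non-negative solutions to x_1+…+x_4 = 12 number C(12+3,3) = 455.
Subtract solutions that violate a single cap (substitute x_i' = x_i − (cap_i+1)): x_1 ≥ 4 gives C(11,3) = 165; x_2 ≥ 9 gives C(6,3) = 20; x_3 ≥ 3 gives C(12,3) = 220; x_4 ≥ 5 gives C(10,3) = 120. Together 525.
Add back pairs where two caps are both exceeded: 0 + 56 + 20 + 1 + 0 + 35 = 112.
Subtract triples: 0 + 0 + 1 + 0 = 1.
By inclusion–exclusion the count is 455 − 525 + 112 − 1 = 41.

41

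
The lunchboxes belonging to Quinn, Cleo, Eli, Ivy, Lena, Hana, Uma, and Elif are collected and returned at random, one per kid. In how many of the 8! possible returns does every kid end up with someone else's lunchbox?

14833

Let Aᵢ be the assignments in which kid i gets their own lunchbox. We want the size of the complement of A₁∪…∪A_8.
By inclusion–exclusion this is Σ_{j=0}^{8} (−1)^j C(8,j)·(8−j)!.
Computing: 40320 − 40320 + 20160 − 6720 + 1680 − 336 + 56 − 8 + 1 = 14833.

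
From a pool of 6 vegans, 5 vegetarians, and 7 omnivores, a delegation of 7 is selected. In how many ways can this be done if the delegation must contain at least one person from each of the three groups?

28987

With no constraint there are C(18,7) = 31824 possible selections.
Selections missing a whole group: no vegans → C(12,7) = 792; no vegetarians → C(13,7) = 1716; no omnivores → C(11,7) = 330.
Add back selections omitting two groups (i.e. drawn from a single group): C(6,7) + C(5,7) + C(7,7) = 1.
By inclusion–exclusion: 31824 − 2838 + 1 = 28987.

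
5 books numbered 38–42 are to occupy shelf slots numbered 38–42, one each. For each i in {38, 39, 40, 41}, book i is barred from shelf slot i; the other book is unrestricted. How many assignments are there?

Let Aᵢ (for 38 ≤ i ≤ 41) be the placements that put book i in its forbidden shelf slot. Any j of these fix j positions, leaving (5−j)! ways to fill the rest, and there are C(4,j) ways to pick which j.
By inclusion–exclusion, the number of valid placements is Σ_{j=0}^{4} (−1)^j C(4,j)·(5−j)!.
Computing: 120 − 96 + 36 − 8 + 1 = 53.

53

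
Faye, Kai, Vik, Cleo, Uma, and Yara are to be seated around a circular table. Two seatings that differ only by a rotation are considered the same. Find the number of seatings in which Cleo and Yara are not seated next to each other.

72

All circular seatings of 6 people number (5)! = 120.
Seatings with Cleo beside Yara: treat them as a block with 2 internal orders, giving 2 × (4)! = 48.
Subtracting, 120 − 48 = 72.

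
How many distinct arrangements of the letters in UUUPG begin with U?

12

Fix U in the first position and arrange the remaining 4 letters.
Those 4 letters have U appearing twice, giving (4)!/(2!) = 12.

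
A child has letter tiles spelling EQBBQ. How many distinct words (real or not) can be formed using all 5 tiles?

Letter multiplicities in EQBBQ: B×2, E×1, Q×2.
The number of distinct arrangements is 5!/(2!·2!) = 120/4 = 30.

30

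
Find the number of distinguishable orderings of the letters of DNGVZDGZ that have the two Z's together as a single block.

1260

Treat the 2 copies of Z as a single block. The multiset to arrange is then {ZZ, D, D, G, G, N, V}, 7 items in all.
That gives (7)!/(2!·2!) = 1260 arrangements.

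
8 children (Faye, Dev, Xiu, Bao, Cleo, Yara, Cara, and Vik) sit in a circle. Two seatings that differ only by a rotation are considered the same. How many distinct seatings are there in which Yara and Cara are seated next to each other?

1440

Glue Yara and Cara into a block (2 internal orders). Seating 7 units around a circle gives (6)! arrangements.
So 2 × (6)! = 2 × 720 = 1440.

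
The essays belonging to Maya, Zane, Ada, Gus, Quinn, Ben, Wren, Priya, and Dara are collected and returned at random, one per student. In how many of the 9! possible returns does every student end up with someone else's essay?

133496

Count assignments avoiding every fixed point. For any j of the 9 students fixed to their own essay, the other 9−j can be arranged in (9−j)! ways.
By inclusion–exclusion this is Σ_{j=0}^{9} (−1)^j C(9,j)·(9−j)!.
Computing: 362880 − 362880 + 181440 − 60480 + 15120 − 3024 + 504 − 72 + 9 − 1 = 133496.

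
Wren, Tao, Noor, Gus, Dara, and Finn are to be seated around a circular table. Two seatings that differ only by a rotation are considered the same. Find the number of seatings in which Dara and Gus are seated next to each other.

48

Treat {Dara, Gus} as one unit (2 internal orders) and seat the resulting 5 units around the table: (4)! circular arrangements.
So 2 × (4)! = 2 × 24 = 48.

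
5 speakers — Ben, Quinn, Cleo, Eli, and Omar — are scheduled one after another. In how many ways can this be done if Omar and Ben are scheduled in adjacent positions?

48

Glue Omar and Ben into one block (2 internal orders), leaving 4 units to arrange in a row.
So the count is 2·(4)! = 48.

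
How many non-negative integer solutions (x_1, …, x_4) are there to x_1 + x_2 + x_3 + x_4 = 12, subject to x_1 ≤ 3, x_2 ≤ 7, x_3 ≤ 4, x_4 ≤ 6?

By stars and bars, unrestricted non-negative solutions to x_1+…+x_4 = 12 number C(12+3,3) = 455.
Subtract solutions that violate a single cap (substitute x_i' = x_i − (cap_i+1)): x_1 ≥ 4 gives C(11,3) = 165; x_2 ≥ 8 gives C(7,3) = 35; x_3 ≥ 5 gives C(10,3) = 120; x_4 ≥ 7 gives C(8,3) = 56. Together 376.
Add back pairs where two caps are both exceeded: 1 + 20 + 4 + 0 + 0 + 1 = 26.
By inclusion–exclusion the count is 455 − 376 + 26 = 105.

105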